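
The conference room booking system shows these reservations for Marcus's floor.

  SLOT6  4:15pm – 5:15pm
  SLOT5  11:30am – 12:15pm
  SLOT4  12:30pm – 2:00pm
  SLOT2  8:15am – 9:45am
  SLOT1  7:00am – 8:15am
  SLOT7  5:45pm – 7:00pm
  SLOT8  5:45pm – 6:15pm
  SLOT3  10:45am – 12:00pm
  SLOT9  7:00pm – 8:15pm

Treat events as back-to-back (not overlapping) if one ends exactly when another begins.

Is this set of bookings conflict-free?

Sorted by start: SLOT1, SLOT2, SLOT3, SLOT5, SLOT4, SLOT6, SLOT7, SLOT8, SLOT9.
SLOT2 starts exactly when SLOT1 ends (back-to-back, no overlap), so SLOT1 has no further overlaps.
SLOT3 starts after SLOT2 ends, so SLOT2 has no further overlaps.
SLOT5 starts before SLOT3 ends → SLOT3 and SLOT5 overlap.
That's a conflict, so the schedule is not conflict-free.

No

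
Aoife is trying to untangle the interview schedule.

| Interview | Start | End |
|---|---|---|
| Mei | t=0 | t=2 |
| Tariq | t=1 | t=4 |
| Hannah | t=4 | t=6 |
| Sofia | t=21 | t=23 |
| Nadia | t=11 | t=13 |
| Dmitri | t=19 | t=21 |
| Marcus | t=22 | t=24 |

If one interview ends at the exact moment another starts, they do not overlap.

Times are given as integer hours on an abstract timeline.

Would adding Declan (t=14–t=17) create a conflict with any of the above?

No — it doesn't clash with anything

Mei: ends t=2 at or before Declan starts t=14 → clear.
Tariq: ends t=4 at or before Declan starts t=14 → clear.
Hannah: ends t=6 at or before Declan starts t=14 → clear.
Nadia: ends t=13 at or before Declan starts t=14 → clear.
Dmitri: starts t=19 at or after Declan ends t=17 → clear.
Sofia: starts t=21 at or after Declan ends t=17 → clear.
Marcus: starts t=22 at or after Declan ends t=17 → clear.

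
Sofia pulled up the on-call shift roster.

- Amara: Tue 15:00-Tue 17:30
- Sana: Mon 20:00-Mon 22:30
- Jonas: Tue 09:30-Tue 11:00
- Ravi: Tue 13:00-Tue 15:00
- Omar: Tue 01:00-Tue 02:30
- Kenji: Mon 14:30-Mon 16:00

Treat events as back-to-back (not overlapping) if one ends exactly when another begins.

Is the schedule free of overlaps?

Yes

Sorted by start: Kenji, Sana, Omar, Jonas, Ravi, Amara.
Sana starts after Kenji ends; Kenji is clear from here.
Omar starts after Sana ends; Sana is clear from here.
Jonas starts after Omar ends; Omar is clear from here.
Ravi starts after Jonas ends; Jonas is clear from here.
Amara starts exactly when Ravi ends (back-to-back, no overlap).
Every pair is clear; the schedule has no overlaps.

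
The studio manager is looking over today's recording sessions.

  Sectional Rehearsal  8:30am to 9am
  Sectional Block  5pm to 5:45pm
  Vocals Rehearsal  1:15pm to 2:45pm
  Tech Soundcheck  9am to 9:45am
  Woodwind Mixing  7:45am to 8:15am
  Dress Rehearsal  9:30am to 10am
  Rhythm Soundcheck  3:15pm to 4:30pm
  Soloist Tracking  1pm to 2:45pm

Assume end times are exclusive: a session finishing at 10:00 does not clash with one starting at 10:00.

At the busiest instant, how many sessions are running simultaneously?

2

Sweep the timeline, counting +1 at each start and −1 at each end (ends before starts at a tie):
7:45am start Woodwind Mixing → 1
8:15am end Woodwind Mixing → 0
8:30am start Sectional Rehearsal → 1
9am end Sectional Rehearsal → 0
9am start Tech Soundcheck → 1
9:30am start Dress Rehearsal → 2
9:45am end Tech Soundcheck → 1
10am end Dress Rehearsal → 0
1pm start Soloist Tracking → 1
1:15pm start Vocals Rehearsal → 2
2:45pm end Soloist Tracking → 1
2:45pm end Vocals Rehearsal → 0
3:15pm start Rhythm Soundcheck → 1
4:30pm end Rhythm Soundcheck → 0
5pm start Sectional Block → 1
5:45pm end Sectional Block → 0
Peak is 2, at 9:30am (Dress Rehearsal, Tech Soundcheck).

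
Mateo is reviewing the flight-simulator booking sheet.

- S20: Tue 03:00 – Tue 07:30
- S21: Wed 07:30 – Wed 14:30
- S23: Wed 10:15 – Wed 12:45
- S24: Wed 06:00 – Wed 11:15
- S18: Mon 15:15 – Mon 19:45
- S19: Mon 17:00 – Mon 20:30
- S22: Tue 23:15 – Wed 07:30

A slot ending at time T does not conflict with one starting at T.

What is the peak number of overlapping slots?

Sweep the timeline, counting +1 at each start and −1 at each end (ends before starts at a tie):
Mon 15:15 start S18 → 1
Mon 17:00 start S19 → 2
Mon 19:45 end S18 → 1
Mon 20:30 end S19 → 0
Tue 03:00 start S20 → 1
Tue 07:30 end S20 → 0
Tue 23:15 start S22 → 1
Wed 06:00 start S24 → 2
Wed 07:30 end S22 → 1
Wed 07:30 start S21 → 2
Wed 10:15 start S23 → 3
Wed 11:15 end S24 → 2
Wed 12:45 end S23 → 1
Wed 14:30 end S21 → 0
Peak is 3, at Wed 10:15 (S21, S23, S24).

3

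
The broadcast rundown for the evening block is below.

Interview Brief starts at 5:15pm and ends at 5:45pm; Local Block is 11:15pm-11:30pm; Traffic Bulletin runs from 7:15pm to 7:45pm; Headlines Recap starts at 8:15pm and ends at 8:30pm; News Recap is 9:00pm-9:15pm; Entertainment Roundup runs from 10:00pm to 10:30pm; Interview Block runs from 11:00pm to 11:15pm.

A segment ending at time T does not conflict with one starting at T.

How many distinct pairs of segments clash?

Sorted by start: Interview Brief, Traffic Bulletin, Headlines Recap, News Recap, Entertainment Roundup, Interview Block, Local Block.
Traffic Bulletin starts after Interview Brief ends; Interview Brief is clear from here.
Headlines Recap starts after Traffic Bulletin ends; Traffic Bulletin is clear from here.
News Recap starts after Headlines Recap ends; Headlines Recap is clear from here.
Entertainment Roundup starts after News Recap ends; News Recap is clear from here.
Interview Block starts after Entertainment Roundup ends; Entertainment Roundup is clear from here.
Local Block starts exactly when Interview Block ends (back-to-back, no overlap).
No pair overlaps.

0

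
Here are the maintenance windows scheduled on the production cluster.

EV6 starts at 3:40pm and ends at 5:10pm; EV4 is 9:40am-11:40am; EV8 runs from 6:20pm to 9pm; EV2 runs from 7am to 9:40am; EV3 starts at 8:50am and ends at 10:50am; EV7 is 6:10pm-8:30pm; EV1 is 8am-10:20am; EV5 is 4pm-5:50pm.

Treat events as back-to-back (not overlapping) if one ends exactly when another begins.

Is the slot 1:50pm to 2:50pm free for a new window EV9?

EV2: ends 9:40am at or before EV9 starts 1:50pm → clear.
EV1: ends 10:20am at or before EV9 starts 1:50pm → clear.
EV3: ends 10:50am at or before EV9 starts 1:50pm → clear.
EV4: ends 11:40am at or before EV9 starts 1:50pm → clear.
EV6: starts 3:40pm at or after EV9 ends 2:50pm → clear.
EV5: starts 4pm at or after EV9 ends 2:50pm → clear.
EV7: starts 6:10pm at or after EV9 ends 2:50pm → clear.
EV8: starts 6:20pm at or after EV9 ends 2:50pm → clear.

Yes — the slot is free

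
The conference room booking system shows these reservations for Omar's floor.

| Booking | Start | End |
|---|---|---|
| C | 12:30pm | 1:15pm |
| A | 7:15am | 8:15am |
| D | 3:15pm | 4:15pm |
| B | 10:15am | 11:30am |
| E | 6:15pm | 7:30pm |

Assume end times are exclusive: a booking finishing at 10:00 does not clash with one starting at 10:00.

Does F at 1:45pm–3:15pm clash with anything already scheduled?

No — it doesn't clash with anything

A: ends 8:15am at or before F starts 1:45pm → clear.
B: ends 11:30am at or before F starts 1:45pm → clear.
C: ends 1:15pm at or before F starts 1:45pm → clear.
D: starts 3:15pm at or after F ends 3:15pm → clear.
E: starts 6:15pm at or after F ends 3:15pm → clear.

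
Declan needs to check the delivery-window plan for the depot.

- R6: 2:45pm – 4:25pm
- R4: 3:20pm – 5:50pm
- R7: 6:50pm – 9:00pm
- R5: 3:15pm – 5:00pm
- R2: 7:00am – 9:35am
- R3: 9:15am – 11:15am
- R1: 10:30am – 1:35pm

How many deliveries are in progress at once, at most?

Sweep the timeline, counting +1 at each start and −1 at each end (ends before starts at a tie):
7:00am start R2 → 1
9:15am start R3 → 2
9:35am end R2 → 1
10:30am start R1 → 2
11:15am end R3 → 1
1:35pm end R1 → 0
2:45pm start R6 → 1
3:15pm start R5 → 2
3:20pm start R4 → 3
4:25pm end R6 → 2
5:00pm end R5 → 1
5:50pm end R4 → 0
6:50pm start R7 → 1
9:00pm end R7 → 0
Peak is 3, at 3:20pm (R4, R5, R6).

3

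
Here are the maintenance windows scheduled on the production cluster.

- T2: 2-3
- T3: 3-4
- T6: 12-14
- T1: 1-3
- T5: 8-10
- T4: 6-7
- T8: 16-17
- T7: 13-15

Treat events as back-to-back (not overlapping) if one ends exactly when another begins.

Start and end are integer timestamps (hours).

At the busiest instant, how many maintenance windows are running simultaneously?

Sort all start/end points and keep a running count:
1 start T1 → 1
2 start T2 → 2
3 end T1 → 1
3 end T2 → 0
3 start T3 → 1
4 end T3 → 0
6 start T4 → 1
7 end T4 → 0
8 start T5 → 1
10 end T5 → 0
12 start T6 → 1
13 start T7 → 2
14 end T6 → 1
15 end T7 → 0
16 start T8 → 1
17 end T8 → 0
Peak is 2, at 2 (T1, T2).

2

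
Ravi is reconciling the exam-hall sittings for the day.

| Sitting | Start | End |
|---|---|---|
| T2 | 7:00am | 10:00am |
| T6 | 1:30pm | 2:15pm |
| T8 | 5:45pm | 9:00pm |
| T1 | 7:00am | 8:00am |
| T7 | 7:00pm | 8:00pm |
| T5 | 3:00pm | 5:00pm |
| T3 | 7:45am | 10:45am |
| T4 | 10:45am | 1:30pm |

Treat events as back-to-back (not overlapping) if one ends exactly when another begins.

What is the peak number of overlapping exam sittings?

3

Sort all start/end points and keep a running count:
7:00am start T1 → 1
7:00am start T2 → 2
7:45am start T3 → 3
8:00am end T1 → 2
10:00am end T2 → 1
10:45am end T3 → 0
10:45am start T4 → 1
1:30pm end T4 → 0
1:30pm start T6 → 1
2:15pm end T6 → 0
3:00pm start T5 → 1
5:00pm end T5 → 0
5:45pm start T8 → 1
7:00pm start T7 → 2
8:00pm end T7 → 1
9:00pm end T8 → 0
Peak is 3, at 7:45am (T1, T2, T3).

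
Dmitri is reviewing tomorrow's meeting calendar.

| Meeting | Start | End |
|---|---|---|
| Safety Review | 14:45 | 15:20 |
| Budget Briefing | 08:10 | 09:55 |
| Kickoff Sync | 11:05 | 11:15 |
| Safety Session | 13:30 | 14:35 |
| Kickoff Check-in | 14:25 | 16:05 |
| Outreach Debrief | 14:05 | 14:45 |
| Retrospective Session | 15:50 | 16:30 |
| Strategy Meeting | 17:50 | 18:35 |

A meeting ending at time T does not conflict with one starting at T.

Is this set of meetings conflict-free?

Sorted by start: Budget Briefing, Kickoff Sync, Safety Session, Outreach Debrief, Kickoff Check-in, Safety Review, Retrospective Session, Strategy Meeting.
Kickoff Sync starts after Budget Briefing ends, so Budget Briefing has no further overlaps.
Safety Session starts after Kickoff Sync ends, so Kickoff Sync has no further overlaps.
Outreach Debrief starts before Safety Session ends → Safety Session and Outreach Debrief overlap.
That's a conflict, so the schedule is not conflict-free.

No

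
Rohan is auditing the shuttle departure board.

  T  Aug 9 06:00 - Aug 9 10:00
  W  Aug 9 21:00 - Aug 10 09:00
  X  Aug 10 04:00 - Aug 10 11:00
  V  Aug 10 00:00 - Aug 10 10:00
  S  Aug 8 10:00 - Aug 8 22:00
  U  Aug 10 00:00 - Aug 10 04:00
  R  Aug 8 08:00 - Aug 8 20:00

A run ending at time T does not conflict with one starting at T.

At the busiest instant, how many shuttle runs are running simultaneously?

Sweep the timeline, counting +1 at each start and −1 at each end (ends before starts at a tie):
Aug 8 08:00 start R → 1
Aug 8 10:00 start S → 2
Aug 8 20:00 end R → 1
Aug 8 22:00 end S → 0
Aug 9 06:00 start T → 1
Aug 9 10:00 end T → 0
Aug 9 21:00 start W → 1
Aug 10 00:00 start U → 2
Aug 10 00:00 start V → 3
Aug 10 04:00 end U → 2
Aug 10 04:00 start X → 3
Aug 10 09:00 end W → 2
Aug 10 10:00 end V → 1
Aug 10 11:00 end X → 0
Peak is 3, at Aug 10 00:00 (U, V, W).

3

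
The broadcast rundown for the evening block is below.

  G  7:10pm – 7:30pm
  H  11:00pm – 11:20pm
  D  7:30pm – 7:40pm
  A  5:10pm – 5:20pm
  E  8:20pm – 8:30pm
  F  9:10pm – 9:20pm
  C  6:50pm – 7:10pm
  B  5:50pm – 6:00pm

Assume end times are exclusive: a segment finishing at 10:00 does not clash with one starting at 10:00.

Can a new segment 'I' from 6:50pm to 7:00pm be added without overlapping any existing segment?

No — it overlaps C

A: ends 5:20pm at or before I starts 6:50pm → clear.
B: ends 6:00pm at or before I starts 6:50pm → clear.
C: starts 6:50pm before I ends 7:00pm, and ends 7:10pm after I starts 6:50pm → overlap.
G: starts 7:10pm at or after I ends 7:00pm → clear.
D: starts 7:30pm at or after I ends 7:00pm → clear.
E: starts 8:20pm at or after I ends 7:00pm → clear.
F: starts 9:10pm at or after I ends 7:00pm → clear.
H: starts 11:00pm at or after I ends 7:00pm → clear.
I overlaps C.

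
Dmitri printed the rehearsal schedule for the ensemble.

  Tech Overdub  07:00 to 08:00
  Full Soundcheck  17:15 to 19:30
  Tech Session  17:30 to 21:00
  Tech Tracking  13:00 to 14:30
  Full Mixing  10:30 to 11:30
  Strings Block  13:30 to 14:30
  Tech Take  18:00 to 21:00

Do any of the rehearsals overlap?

Sorted by start: Tech Overdub, Full Mixing, Tech Tracking, Strings Block, Full Soundcheck, Tech Session, Tech Take.
Full Mixing starts after Tech Overdub ends; Tech Overdub is clear from here.
Tech Tracking starts after Full Mixing ends; Full Mixing is clear from here.
Strings Block starts before Tech Tracking ends → Tech Tracking and Strings Block overlap.
That's a conflict, so the schedule is not conflict-free.

Yes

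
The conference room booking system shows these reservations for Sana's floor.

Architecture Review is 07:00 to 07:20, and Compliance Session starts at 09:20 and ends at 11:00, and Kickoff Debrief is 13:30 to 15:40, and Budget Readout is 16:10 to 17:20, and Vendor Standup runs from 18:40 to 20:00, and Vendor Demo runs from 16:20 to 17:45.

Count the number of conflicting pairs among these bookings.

1

Sorted by start: Architecture Review, Compliance Session, Kickoff Debrief, Budget Readout, Vendor Demo, Vendor Standup.
Compliance Session starts after Architecture Review ends, so nothing later overlaps Architecture Review either.
Kickoff Debrief starts after Compliance Session ends, so nothing later overlaps Compliance Session either.
Budget Readout starts after Kickoff Debrief ends, so nothing later overlaps Kickoff Debrief either.
Vendor Demo starts before Budget Readout ends → Budget Readout and Vendor Demo overlap.
Vendor Standup starts after Budget Readout ends.
Vendor Standup starts after Vendor Demo ends.
Overlapping pairs: Budget Readout & Vendor Demo — 1 in total.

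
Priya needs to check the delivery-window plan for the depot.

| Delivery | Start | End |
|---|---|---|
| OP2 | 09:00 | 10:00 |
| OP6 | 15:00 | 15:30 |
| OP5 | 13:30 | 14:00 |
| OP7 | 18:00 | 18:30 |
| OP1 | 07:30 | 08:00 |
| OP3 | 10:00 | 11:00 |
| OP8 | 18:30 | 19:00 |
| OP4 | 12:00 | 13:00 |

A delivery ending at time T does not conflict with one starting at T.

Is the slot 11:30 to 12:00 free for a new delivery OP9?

Yes — the slot is free

OP1: ends 08:00 at or before OP9 starts 11:30 → clear.
OP2: ends 10:00 at or before OP9 starts 11:30 → clear.
OP3: ends 11:00 at or before OP9 starts 11:30 → clear.
OP4: starts 12:00 at or after OP9 ends 12:00 → clear.
OP5: starts 13:30 at or after OP9 ends 12:00 → clear.
OP6: starts 15:00 at or after OP9 ends 12:00 → clear.
OP7: starts 18:00 at or after OP9 ends 12:00 → clear.
OP8: starts 18:30 at or after OP9 ends 12:00 → clear.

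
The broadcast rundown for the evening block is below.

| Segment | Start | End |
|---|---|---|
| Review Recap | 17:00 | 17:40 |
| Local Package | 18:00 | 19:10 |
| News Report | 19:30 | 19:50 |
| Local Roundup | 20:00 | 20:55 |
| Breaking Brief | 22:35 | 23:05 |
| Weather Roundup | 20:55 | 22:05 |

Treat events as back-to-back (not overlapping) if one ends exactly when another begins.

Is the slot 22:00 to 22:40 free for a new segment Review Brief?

No — it overlaps Breaking Brief, Weather Roundup

Review Recap: ends 17:40 at or before Review Brief starts 22:00 → clear.
Local Package: ends 19:10 at or before Review Brief starts 22:00 → clear.
News Report: ends 19:50 at or before Review Brief starts 22:00 → clear.
Local Roundup: ends 20:55 at or before Review Brief starts 22:00 → clear.
Weather Roundup: starts 20:55 before Review Brief ends 22:40, and ends 22:05 after Review Brief starts 22:00 → overlap.
Breaking Brief: starts 22:35 before Review Brief ends 22:40, and ends 23:05 after Review Brief starts 22:00 → overlap.
Review Brief overlaps Breaking Brief, Weather Roundup.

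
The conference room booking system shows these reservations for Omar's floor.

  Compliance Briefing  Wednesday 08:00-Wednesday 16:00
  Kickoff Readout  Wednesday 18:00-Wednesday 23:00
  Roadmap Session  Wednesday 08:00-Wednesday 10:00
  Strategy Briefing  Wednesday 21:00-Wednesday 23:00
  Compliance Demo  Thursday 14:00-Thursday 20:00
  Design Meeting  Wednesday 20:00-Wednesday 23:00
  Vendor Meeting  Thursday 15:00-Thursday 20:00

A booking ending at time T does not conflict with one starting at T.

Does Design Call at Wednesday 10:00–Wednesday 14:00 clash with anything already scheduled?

Yes — it overlaps Compliance Briefing

Compliance Briefing: starts Wednesday 08:00 before Design Call ends Wednesday 14:00, and ends Wednesday 16:00 after Design Call starts Wednesday 10:00 → overlap.
Roadmap Session: ends Wednesday 10:00 at or before Design Call starts Wednesday 10:00 → clear.
Kickoff Readout: starts Wednesday 18:00 at or after Design Call ends Wednesday 14:00 → clear.
Design Meeting: starts Wednesday 20:00 at or after Design Call ends Wednesday 14:00 → clear.
Strategy Briefing: starts Wednesday 21:00 at or after Design Call ends Wednesday 14:00 → clear.
Compliance Demo: starts Thursday 14:00 at or after Design Call ends Wednesday 14:00 → clear.
Vendor Meeting: starts Thursday 15:00 at or after Design Call ends Wednesday 14:00 → clear.
Design Call overlaps Compliance Briefing.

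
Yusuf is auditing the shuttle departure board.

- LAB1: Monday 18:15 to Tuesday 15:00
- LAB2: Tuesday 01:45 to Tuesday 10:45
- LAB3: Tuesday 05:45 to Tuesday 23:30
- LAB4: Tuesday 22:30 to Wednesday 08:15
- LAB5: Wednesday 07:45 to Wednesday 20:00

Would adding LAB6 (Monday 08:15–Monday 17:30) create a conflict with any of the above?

LAB1: starts Monday 18:15 at or after LAB6 ends Monday 17:30 → clear.
LAB2: starts Tuesday 01:45 at or after LAB6 ends Monday 17:30 → clear.
LAB3: starts Tuesday 05:45 at or after LAB6 ends Monday 17:30 → clear.
LAB4: starts Tuesday 22:30 at or after LAB6 ends Monday 17:30 → clear.
LAB5: starts Wednesday 07:45 at or after LAB6 ends Monday 17:30 → clear.

No — it doesn't clash with anything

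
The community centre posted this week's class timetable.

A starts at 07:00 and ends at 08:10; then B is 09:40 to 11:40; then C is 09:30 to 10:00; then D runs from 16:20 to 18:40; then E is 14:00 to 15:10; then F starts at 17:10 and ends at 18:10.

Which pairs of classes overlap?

B & C, D & F

Sorted by start: A, C, B, E, D, F.
C starts after A ends, so nothing later overlaps A either.
B starts before C ends → C and B overlap.
E starts after C ends, so nothing later overlaps C either.
E starts after B ends, so nothing later overlaps B either.
D starts after E ends, so nothing later overlaps E either.
F starts before D ends → D and F overlap.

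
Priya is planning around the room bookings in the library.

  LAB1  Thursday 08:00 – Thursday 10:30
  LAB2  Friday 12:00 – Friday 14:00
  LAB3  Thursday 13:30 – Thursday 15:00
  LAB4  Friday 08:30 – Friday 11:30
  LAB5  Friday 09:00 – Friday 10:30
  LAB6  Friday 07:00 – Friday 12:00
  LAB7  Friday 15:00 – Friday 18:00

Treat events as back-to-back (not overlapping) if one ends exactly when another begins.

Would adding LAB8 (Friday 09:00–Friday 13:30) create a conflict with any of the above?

Yes — it overlaps LAB2, LAB4, LAB5, LAB6

LAB1: ends Thursday 10:30 at or before LAB8 starts Friday 09:00 → clear.
LAB3: ends Thursday 15:00 at or before LAB8 starts Friday 09:00 → clear.
LAB6: starts Friday 07:00 before LAB8 ends Friday 13:30, and ends Friday 12:00 after LAB8 starts Friday 09:00 → overlap.
LAB4: starts Friday 08:30 before LAB8 ends Friday 13:30, and ends Friday 11:30 after LAB8 starts Friday 09:00 → overlap.
LAB5: starts Friday 09:00 before LAB8 ends Friday 13:30, and ends Friday 10:30 after LAB8 starts Friday 09:00 → overlap.
LAB2: starts Friday 12:00 before LAB8 ends Friday 13:30, and ends Friday 14:00 after LAB8 starts Friday 09:00 → overlap.
LAB7: starts Friday 15:00 at or after LAB8 ends Friday 13:30 → clear.
LAB8 overlaps LAB2, LAB4, LAB5, LAB6.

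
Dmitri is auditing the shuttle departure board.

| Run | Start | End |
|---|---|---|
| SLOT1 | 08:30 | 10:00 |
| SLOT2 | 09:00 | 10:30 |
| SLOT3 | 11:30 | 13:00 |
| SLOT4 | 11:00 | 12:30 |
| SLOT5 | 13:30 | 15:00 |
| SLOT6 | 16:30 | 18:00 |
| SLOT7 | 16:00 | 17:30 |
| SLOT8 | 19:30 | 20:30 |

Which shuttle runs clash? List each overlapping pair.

SLOT1 & SLOT2, SLOT3 & SLOT4, SLOT6 & SLOT7

Two intervals overlap when each starts before the other ends.
Sorted by start: SLOT1, SLOT2, SLOT4, SLOT3, SLOT5, SLOT7, SLOT6, SLOT8.
SLOT2 starts before SLOT1 ends → SLOT1 and SLOT2 overlap.
SLOT4 starts after SLOT1 ends — done with SLOT1.
SLOT4 starts after SLOT2 ends — done with SLOT2.
SLOT3 starts before SLOT4 ends → SLOT4 and SLOT3 overlap.
SLOT5 starts after SLOT4 ends — done with SLOT4.
SLOT5 starts after SLOT3 ends — done with SLOT3.
SLOT7 starts after SLOT5 ends — done with SLOT5.
SLOT6 starts before SLOT7 ends → SLOT7 and SLOT6 overlap.
SLOT8 starts after SLOT7 ends.
SLOT8 starts after SLOT6 ends.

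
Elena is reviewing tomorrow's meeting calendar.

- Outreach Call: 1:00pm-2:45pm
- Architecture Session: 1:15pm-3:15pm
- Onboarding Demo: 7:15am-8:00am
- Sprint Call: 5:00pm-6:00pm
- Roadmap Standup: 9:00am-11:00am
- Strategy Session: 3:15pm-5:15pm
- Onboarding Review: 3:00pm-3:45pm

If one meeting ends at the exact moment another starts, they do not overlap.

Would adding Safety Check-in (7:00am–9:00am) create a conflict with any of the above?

Onboarding Demo: starts 7:15am before Safety Check-in ends 9:00am, and ends 8:00am after Safety Check-in starts 7:00am → overlap.
Roadmap Standup: starts 9:00am at or after Safety Check-in ends 9:00am → clear.
Outreach Call: starts 1:00pm at or after Safety Check-in ends 9:00am → clear.
Architecture Session: starts 1:15pm at or after Safety Check-in ends 9:00am → clear.
Onboarding Review: starts 3:00pm at or after Safety Check-in ends 9:00am → clear.
Strategy Session: starts 3:15pm at or after Safety Check-in ends 9:00am → clear.
Sprint Call: starts 5:00pm at or after Safety Check-in ends 9:00am → clear.
Safety Check-in overlaps Onboarding Demo.

Yes — it overlaps Onboarding Demo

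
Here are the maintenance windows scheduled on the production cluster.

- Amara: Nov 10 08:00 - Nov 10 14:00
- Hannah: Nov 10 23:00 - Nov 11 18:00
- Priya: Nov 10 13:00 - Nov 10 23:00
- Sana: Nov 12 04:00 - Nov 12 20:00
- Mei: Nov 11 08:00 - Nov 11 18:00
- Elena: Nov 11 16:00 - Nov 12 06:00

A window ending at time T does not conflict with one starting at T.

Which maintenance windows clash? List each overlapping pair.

Amara & Priya, Elena & Hannah, Elena & Mei, Elena & Sana, Hannah & Mei

Sorted by start: Amara, Priya, Hannah, Mei, Elena, Sana.
Priya starts before Amara ends → Amara and Priya overlap.
Hannah starts after Amara ends — done with Amara.
Hannah starts exactly when Priya ends (back-to-back, no overlap) — done with Priya.
Mei starts before Hannah ends → Hannah and Mei overlap.
Elena starts before Hannah ends → Hannah and Elena overlap.
Sana starts after Hannah ends.
Elena starts before Mei ends → Mei and Elena overlap.
Sana starts after Mei ends.
Sana starts before Elena ends → Elena and Sana overlap.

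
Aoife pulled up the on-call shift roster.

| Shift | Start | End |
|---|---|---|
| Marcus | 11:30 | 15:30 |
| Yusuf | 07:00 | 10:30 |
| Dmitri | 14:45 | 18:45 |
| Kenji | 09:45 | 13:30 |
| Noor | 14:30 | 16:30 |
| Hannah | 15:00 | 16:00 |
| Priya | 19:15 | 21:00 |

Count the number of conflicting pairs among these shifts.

8

Sorted by start: Yusuf, Kenji, Marcus, Noor, Dmitri, Hannah, Priya.
Kenji starts before Yusuf ends → Yusuf and Kenji overlap.
Marcus starts after Yusuf ends, so Yusuf has no further overlaps.
Marcus starts before Kenji ends → Kenji and Marcus overlap.
Noor starts after Kenji ends, so Kenji has no further overlaps.
Noor starts before Marcus ends → Marcus and Noor overlap.
Dmitri starts before Marcus ends → Marcus and Dmitri overlap.
Hannah starts before Marcus ends → Marcus and Hannah overlap.
Priya starts after Marcus ends.
Dmitri starts before Noor ends → Noor and Dmitri overlap.
Hannah starts before Noor ends → Noor and Hannah overlap.
Priya starts after Noor ends.
Hannah starts before Dmitri ends → Dmitri and Hannah overlap.
Priya starts after Dmitri ends.
Priya starts after Hannah ends.
Overlapping pairs: Dmitri & Hannah, Dmitri & Marcus, Dmitri & Noor, Hannah & Marcus, Hannah & Noor, Kenji & Marcus, Kenji & Yusuf, Marcus & Noor — 8 in total.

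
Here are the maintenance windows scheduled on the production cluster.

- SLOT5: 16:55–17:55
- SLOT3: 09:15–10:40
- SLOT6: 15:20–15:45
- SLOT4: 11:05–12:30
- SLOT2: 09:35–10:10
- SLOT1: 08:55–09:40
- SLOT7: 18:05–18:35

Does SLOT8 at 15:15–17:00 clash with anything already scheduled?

Yes — it overlaps SLOT5, SLOT6

SLOT1: ends 09:40 at or before SLOT8 starts 15:15 → clear.
SLOT3: ends 10:40 at or before SLOT8 starts 15:15 → clear.
SLOT2: ends 10:10 at or before SLOT8 starts 15:15 → clear.
SLOT4: ends 12:30 at or before SLOT8 starts 15:15 → clear.
SLOT6: starts 15:20 before SLOT8 ends 17:00, and ends 15:45 after SLOT8 starts 15:15 → overlap.
SLOT5: starts 16:55 before SLOT8 ends 17:00, and ends 17:55 after SLOT8 starts 15:15 → overlap.
SLOT7: starts 18:05 at or after SLOT8 ends 17:00 → clear.
SLOT8 overlaps SLOT5, SLOT6.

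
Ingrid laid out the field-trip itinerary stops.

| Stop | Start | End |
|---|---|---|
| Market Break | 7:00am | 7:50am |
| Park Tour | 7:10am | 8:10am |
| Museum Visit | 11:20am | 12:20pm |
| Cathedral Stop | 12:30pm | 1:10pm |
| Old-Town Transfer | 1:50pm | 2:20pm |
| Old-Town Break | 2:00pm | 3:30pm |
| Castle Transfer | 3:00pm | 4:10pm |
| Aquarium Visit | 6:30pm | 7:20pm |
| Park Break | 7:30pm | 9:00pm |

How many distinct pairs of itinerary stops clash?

3

Sorted by start: Market Break, Park Tour, Museum Visit, Cathedral Stop, Old-Town Transfer, Old-Town Break, Castle Transfer, Aquarium Visit, Park Break.
Park Tour starts before Market Break ends → Market Break and Park Tour overlap.
Museum Visit starts after Market Break ends — done with Market Break.
Museum Visit starts after Park Tour ends — done with Park Tour.
Cathedral Stop starts after Museum Visit ends — done with Museum Visit.
Old-Town Transfer starts after Cathedral Stop ends — done with Cathedral Stop.
Old-Town Break starts before Old-Town Transfer ends → Old-Town Transfer and Old-Town Break overlap.
Castle Transfer starts after Old-Town Transfer ends — done with Old-Town Transfer.
Castle Transfer starts before Old-Town Break ends → Old-Town Break and Castle Transfer overlap.
Aquarium Visit starts after Old-Town Break ends — done with Old-Town Break.
Aquarium Visit starts after Castle Transfer ends — done with Castle Transfer.
Park Break starts after Aquarium Visit ends.
Overlapping pairs: Castle Transfer & Old-Town Break, Market Break & Park Tour, Old-Town Break & Old-Town Transfer — 3 in total.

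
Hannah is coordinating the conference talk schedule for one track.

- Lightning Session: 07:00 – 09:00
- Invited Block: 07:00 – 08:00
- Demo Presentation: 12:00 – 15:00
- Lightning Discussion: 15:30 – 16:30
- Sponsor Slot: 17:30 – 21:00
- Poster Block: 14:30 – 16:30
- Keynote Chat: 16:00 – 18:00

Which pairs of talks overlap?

Check each pair: they overlap iff neither finishes before the other starts.
Sorted by start: Lightning Session, Invited Block, Demo Presentation, Poster Block, Lightning Discussion, Keynote Chat, Sponsor Slot.
Invited Block starts before Lightning Session ends → Lightning Session and Invited Block overlap.
Demo Presentation starts after Lightning Session ends, so nothing later overlaps Lightning Session either.
Demo Presentation starts after Invited Block ends, so nothing later overlaps Invited Block either.
Poster Block starts before Demo Presentation ends → Demo Presentation and Poster Block overlap.
Lightning Discussion starts after Demo Presentation ends, so nothing later overlaps Demo Presentation either.
Lightning Discussion starts before Poster Block ends → Poster Block and Lightning Discussion overlap.
Keynote Chat starts before Poster Block ends → Poster Block and Keynote Chat overlap.
Sponsor Slot starts after Poster Block ends.
Keynote Chat starts before Lightning Discussion ends → Lightning Discussion and Keynote Chat overlap.
Sponsor Slot starts after Lightning Discussion ends.
Sponsor Slot starts before Keynote Chat ends → Keynote Chat and Sponsor Slot overlap.

Demo Presentation & Poster Block, Invited Block & Lightning Session, Keynote Chat & Lightning Discussion, Keynote Chat & Poster Block, Keynote Chat & Sponsor Slot, Lightning Discussion & Poster Block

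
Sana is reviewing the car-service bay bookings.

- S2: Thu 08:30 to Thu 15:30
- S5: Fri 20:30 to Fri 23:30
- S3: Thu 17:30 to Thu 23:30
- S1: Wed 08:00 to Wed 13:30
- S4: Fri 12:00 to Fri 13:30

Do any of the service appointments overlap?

No

Sorted by start: S1, S2, S3, S4, S5.
S2 starts after S1 ends — done with S1.
S3 starts after S2 ends — done with S2.
S4 starts after S3 ends — done with S3.
S5 starts after S4 ends.
Every pair is clear; the schedule has no overlaps.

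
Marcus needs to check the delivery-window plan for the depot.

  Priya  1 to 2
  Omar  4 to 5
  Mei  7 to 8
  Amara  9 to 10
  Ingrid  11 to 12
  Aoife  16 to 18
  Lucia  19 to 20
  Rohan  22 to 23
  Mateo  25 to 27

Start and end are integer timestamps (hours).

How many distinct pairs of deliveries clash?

Two intervals overlap when each starts before the other ends.
Sorted by start: Priya, Omar, Mei, Amara, Ingrid, Aoife, Lucia, Rohan, Mateo.
Omar starts after Priya ends; Priya is clear from here.
Mei starts after Omar ends; Omar is clear from here.
Amara starts after Mei ends; Mei is clear from here.
Ingrid starts after Amara ends; Amara is clear from here.
Aoife starts after Ingrid ends; Ingrid is clear from here.
Lucia starts after Aoife ends; Aoife is clear from here.
Rohan starts after Lucia ends; Lucia is clear from here.
Mateo starts after Rohan ends.
No pair overlaps.

0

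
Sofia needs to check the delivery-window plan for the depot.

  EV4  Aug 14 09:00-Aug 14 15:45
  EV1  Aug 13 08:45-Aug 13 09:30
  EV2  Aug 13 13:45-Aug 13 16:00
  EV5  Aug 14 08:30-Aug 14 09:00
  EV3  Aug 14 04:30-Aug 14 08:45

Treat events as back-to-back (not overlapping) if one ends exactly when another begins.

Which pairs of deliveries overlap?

EV3 & EV5

Sorted by start: EV1, EV2, EV3, EV5, EV4.
EV2 starts after EV1 ends, so EV1 has no further overlaps.
EV3 starts after EV2 ends, so EV2 has no further overlaps.
EV5 starts before EV3 ends → EV3 and EV5 overlap.
EV4 starts after EV3 ends.
EV4 starts exactly when EV5 ends (back-to-back, no overlap).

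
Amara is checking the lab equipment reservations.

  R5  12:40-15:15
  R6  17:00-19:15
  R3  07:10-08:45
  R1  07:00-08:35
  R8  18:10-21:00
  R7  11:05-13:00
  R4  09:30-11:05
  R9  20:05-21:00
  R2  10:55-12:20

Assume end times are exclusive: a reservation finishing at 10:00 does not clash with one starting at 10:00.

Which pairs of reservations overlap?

R1 & R3, R2 & R4, R2 & R7, R5 & R7, R6 & R8, R8 & R9

Two intervals overlap when each starts before the other ends.
Sorted by start: R1, R3, R4, R2, R7, R5, R6, R8, R9.
R3 starts before R1 ends → R1 and R3 overlap.
R4 starts after R1 ends, so nothing later overlaps R1 either.
R4 starts after R3 ends, so nothing later overlaps R3 either.
R2 starts before R4 ends → R4 and R2 overlap.
R7 starts exactly when R4 ends (back-to-back, no overlap), so nothing later overlaps R4 either.
R7 starts before R2 ends → R2 and R7 overlap.
R5 starts after R2 ends, so nothing later overlaps R2 either.
R5 starts before R7 ends → R7 and R5 overlap.
R6 starts after R7 ends, so nothing later overlaps R7 either.
R6 starts after R5 ends, so nothing later overlaps R5 either.
R8 starts before R6 ends → R6 and R8 overlap.
R9 starts after R6 ends.
R9 starts before R8 ends → R8 and R9 overlap.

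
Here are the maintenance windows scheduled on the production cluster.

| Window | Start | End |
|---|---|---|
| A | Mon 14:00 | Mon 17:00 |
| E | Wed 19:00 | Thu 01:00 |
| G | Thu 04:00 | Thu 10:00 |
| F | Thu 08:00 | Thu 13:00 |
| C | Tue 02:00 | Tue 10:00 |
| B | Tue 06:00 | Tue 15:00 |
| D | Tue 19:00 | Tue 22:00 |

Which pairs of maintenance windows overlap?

Sorted by start: A, C, B, D, E, G, F.
C starts after A ends, so nothing later overlaps A either.
B starts before C ends → C and B overlap.
D starts after C ends, so nothing later overlaps C either.
D starts after B ends, so nothing later overlaps B either.
E starts after D ends, so nothing later overlaps D either.
G starts after E ends, so nothing later overlaps E either.
F starts before G ends → G and F overlap.

B & C, F & G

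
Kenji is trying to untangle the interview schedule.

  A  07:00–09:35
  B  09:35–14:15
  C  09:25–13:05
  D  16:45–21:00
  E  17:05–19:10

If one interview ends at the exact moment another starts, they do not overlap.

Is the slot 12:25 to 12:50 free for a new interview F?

No — it overlaps B, C

A: ends 09:35 at or before F starts 12:25 → clear.
C: starts 09:25 before F ends 12:50, and ends 13:05 after F starts 12:25 → overlap.
B: starts 09:35 before F ends 12:50, and ends 14:15 after F starts 12:25 → overlap.
D: starts 16:45 at or after F ends 12:50 → clear.
E: starts 17:05 at or after F ends 12:50 → clear.
F overlaps B, C.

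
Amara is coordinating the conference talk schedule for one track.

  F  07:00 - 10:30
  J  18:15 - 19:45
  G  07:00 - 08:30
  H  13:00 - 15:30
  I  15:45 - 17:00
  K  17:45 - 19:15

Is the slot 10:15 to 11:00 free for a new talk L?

No — it overlaps F

F: starts 07:00 before L ends 11:00, and ends 10:30 after L starts 10:15 → overlap.
G: ends 08:30 at or before L starts 10:15 → clear.
H: starts 13:00 at or after L ends 11:00 → clear.
I: starts 15:45 at or after L ends 11:00 → clear.
K: starts 17:45 at or after L ends 11:00 → clear.
J: starts 18:15 at or after L ends 11:00 → clear.
L overlaps F.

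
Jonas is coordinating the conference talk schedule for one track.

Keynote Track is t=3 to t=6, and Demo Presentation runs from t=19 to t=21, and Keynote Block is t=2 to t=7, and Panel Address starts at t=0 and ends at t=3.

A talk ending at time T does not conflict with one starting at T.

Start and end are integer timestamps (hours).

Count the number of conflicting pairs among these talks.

Sorted by start: Panel Address, Keynote Block, Keynote Track, Demo Presentation.
Keynote Block starts before Panel Address ends → Panel Address and Keynote Block overlap.
Keynote Track starts exactly when Panel Address ends (back-to-back, no overlap), so Panel Address has no further overlaps.
Keynote Track starts before Keynote Block ends → Keynote Block and Keynote Track overlap.
Demo Presentation starts after Keynote Block ends.
Demo Presentation starts after Keynote Track ends.
Overlapping pairs: Keynote Block & Keynote Track, Keynote Block & Panel Address — 2 in total.

2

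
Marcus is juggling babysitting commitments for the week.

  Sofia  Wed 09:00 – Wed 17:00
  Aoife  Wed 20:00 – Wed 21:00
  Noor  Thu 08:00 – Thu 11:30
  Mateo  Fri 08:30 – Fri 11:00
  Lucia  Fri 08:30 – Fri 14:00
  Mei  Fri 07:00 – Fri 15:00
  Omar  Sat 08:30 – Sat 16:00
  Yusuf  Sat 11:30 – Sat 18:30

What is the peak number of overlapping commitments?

Walk through starts and ends in time order (an end at T is processed before a start at T):
Wed 09:00 start Sofia → 1
Wed 17:00 end Sofia → 0
Wed 20:00 start Aoife → 1
Wed 21:00 end Aoife → 0
Thu 08:00 start Noor → 1
Thu 11:30 end Noor → 0
Fri 07:00 start Mei → 1
Fri 08:30 start Lucia → 2
Fri 08:30 start Mateo → 3
Fri 11:00 end Mateo → 2
Fri 14:00 end Lucia → 1
Fri 15:00 end Mei → 0
Sat 08:30 start Omar → 1
Sat 11:30 start Yusuf → 2
Sat 16:00 end Omar → 1
Sat 18:30 end Yusuf → 0
Peak is 3, at Fri 08:30 (Lucia, Mateo, Mei).

3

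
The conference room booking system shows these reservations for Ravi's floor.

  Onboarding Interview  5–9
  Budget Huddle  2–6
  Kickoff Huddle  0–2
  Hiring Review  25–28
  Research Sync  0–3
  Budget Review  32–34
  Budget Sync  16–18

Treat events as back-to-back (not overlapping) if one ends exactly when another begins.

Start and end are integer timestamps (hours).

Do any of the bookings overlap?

Sorted by start: Research Sync, Kickoff Huddle, Budget Huddle, Onboarding Interview, Budget Sync, Hiring Review, Budget Review.
Kickoff Huddle starts before Research Sync ends → Research Sync and Kickoff Huddle overlap.
That's a conflict, so the schedule is not conflict-free.

Yes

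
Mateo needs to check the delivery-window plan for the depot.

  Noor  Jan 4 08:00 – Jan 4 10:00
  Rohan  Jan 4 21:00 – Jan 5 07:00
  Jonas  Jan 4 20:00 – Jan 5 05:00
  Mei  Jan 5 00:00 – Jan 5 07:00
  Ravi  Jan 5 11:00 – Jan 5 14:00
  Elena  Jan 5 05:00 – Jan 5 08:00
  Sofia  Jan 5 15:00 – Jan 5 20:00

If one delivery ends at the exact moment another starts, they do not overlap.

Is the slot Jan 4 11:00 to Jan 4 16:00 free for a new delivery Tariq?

Yes — the slot is free

Noor: ends Jan 4 10:00 at or before Tariq starts Jan 4 11:00 → clear.
Jonas: starts Jan 4 20:00 at or after Tariq ends Jan 4 16:00 → clear.
Rohan: starts Jan 4 21:00 at or after Tariq ends Jan 4 16:00 → clear.
Mei: starts Jan 5 00:00 at or after Tariq ends Jan 4 16:00 → clear.
Elena: starts Jan 5 05:00 at or after Tariq ends Jan 4 16:00 → clear.
Ravi: starts Jan 5 11:00 at or after Tariq ends Jan 4 16:00 → clear.
Sofia: starts Jan 5 15:00 at or after Tariq ends Jan 4 16:00 → clear.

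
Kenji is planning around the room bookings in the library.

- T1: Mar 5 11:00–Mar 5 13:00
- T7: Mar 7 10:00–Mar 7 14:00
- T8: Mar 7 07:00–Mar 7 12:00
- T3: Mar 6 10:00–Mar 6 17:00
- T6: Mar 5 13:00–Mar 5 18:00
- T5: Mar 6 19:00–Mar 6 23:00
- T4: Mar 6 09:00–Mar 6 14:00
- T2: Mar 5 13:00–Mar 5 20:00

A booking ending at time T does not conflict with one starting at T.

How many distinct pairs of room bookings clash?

3

Two intervals overlap when each starts before the other ends.
Sorted by start: T1, T2, T6, T4, T3, T5, T8, T7.
T2 starts exactly when T1 ends (back-to-back, no overlap), so nothing later overlaps T1 either.
T6 starts before T2 ends → T2 and T6 overlap.
T4 starts after T2 ends, so nothing later overlaps T2 either.
T4 starts after T6 ends, so nothing later overlaps T6 either.
T3 starts before T4 ends → T4 and T3 overlap.
T5 starts after T4 ends, so nothing later overlaps T4 either.
T5 starts after T3 ends, so nothing later overlaps T3 either.
T8 starts after T5 ends, so nothing later overlaps T5 either.
T7 starts before T8 ends → T8 and T7 overlap.
Overlapping pairs: T2 & T6, T3 & T4, T7 & T8 — 3 in total.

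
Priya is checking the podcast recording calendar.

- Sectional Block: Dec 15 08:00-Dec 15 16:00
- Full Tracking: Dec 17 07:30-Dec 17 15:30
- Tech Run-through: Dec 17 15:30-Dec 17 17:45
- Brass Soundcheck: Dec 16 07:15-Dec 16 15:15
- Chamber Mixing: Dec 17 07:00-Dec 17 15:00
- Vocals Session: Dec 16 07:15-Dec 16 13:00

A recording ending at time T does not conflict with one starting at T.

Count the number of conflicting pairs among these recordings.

Sorted by start: Sectional Block, Vocals Session, Brass Soundcheck, Chamber Mixing, Full Tracking, Tech Run-through.
Vocals Session starts after Sectional Block ends, so Sectional Block has no further overlaps.
Brass Soundcheck starts before Vocals Session ends → Vocals Session and Brass Soundcheck overlap.
Chamber Mixing starts after Vocals Session ends, so Vocals Session has no further overlaps.
Chamber Mixing starts after Brass Soundcheck ends, so Brass Soundcheck has no further overlaps.
Full Tracking starts before Chamber Mixing ends → Chamber Mixing and Full Tracking overlap.
Tech Run-through starts after Chamber Mixing ends.
Tech Run-through starts exactly when Full Tracking ends (back-to-back, no overlap).
Overlapping pairs: Brass Soundcheck & Vocals Session, Chamber Mixing & Full Tracking — 2 in total.

2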